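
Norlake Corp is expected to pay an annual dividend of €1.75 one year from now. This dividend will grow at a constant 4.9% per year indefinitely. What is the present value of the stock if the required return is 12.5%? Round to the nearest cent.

Growing perpetuity: P = D₁ / (r − g) = €1.7500 / (0.125 − 0.049) = €23.03

€23.03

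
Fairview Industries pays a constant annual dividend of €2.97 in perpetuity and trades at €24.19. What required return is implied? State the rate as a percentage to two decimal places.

12.28%

P = C/r ⇒ r = C/P = €2.97/€24.19 = 0.122778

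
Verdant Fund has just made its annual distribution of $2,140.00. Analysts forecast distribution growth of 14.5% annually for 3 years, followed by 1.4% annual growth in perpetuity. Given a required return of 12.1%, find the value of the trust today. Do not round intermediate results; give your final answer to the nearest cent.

D_1 = 2450.30000
D_2 = 2805.59350
D_3 = 3212.40456
Terminal value at year 3: TV = D_3×(1+g_2)/(r−g_2) = 3257.37822/0.107 = 30442.78711
P_0 = D_1/(1+r)^1 + D_2/(1+r)^2 + D_3/(1+r)^3 + TV/(1+r)^3
    = 2185.81624 + 2232.61337 + 2280.41241 + 21610.63722 = 28309.47924

$28309.48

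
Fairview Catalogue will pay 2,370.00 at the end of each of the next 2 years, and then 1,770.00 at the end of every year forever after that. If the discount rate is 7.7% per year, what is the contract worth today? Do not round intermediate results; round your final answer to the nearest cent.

24061.39

PV of 2-year annuity: 2,370.00 × [1 − (1+0.077)^−2] / 0.077 = 4243.78561
Perpetuity value at year 2: 1,770.00 / 0.077 = 22987.01299
PV of perpetuity: 22987.01299 / (1+0.077)^2 = 19817.60348
Total PV = 4243.78561 + 19817.60348 = 24061.38909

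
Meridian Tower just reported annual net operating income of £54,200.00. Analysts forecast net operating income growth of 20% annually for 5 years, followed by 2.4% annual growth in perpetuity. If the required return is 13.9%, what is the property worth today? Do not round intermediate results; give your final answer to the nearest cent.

D_1 = 65040.00000
D_2 = 78048.00000
D_3 = 93657.60000
D_4 = 112389.12000
D_5 = 134866.94400
Terminal value at year 5: TV = D_5×(1+g_2)/(r−g_2) = 138103.75066/0.115 = 1200902.17962
P_0 = D_1/(1+r)^1 + D_2/(1+r)^2 + D_3/(1+r)^3 + D_4/(1+r)^4 + D_5/(1+r)^5 + TV/(1+r)^5
    = 57102.72169 + 60160.90081 + 63382.86301 + 66777.37982 + 70353.69252 + 626453.74909 = 944231.30694

£944231.31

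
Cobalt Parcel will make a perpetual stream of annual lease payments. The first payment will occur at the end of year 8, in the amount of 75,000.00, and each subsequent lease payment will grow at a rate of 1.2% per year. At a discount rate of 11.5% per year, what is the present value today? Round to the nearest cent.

339859.93

Value at end of year 7: C₁ / (r − g) = 75,000.00 / (0.115 − 0.012) = 728,155.3398
Discount to today: PV = 728,155.3398 / (1 + 0.115)^7 = 728,155.3398 / 2.142516 = 339,859.93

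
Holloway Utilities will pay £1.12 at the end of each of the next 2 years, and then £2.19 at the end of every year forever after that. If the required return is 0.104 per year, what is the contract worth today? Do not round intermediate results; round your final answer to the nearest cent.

£19.21

PV of 2-year annuity: £1.12 × [1 − (1+0.104)^−2] / 0.104 = 1.93342
Perpetuity value at year 2: £2.19 / 0.104 = 21.05769
PV of perpetuity: 21.05769 / (1+0.104)^2 = 17.27717
Total PV = 1.93342 + 17.27717 = 19.21059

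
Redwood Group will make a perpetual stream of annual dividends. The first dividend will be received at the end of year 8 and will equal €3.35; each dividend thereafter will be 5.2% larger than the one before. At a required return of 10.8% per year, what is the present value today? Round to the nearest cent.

Value at end of year 7: C₁ / (r − g) = €3.35 / (0.108 − 0.052) = €59.8214
Discount to today: PV = €59.8214 / (1 + 0.108)^7 = €59.8214 / 2.050115 = €29.18

€29.18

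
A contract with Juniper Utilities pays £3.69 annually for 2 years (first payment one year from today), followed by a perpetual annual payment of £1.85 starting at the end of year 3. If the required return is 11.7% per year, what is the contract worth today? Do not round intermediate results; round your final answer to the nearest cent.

£18.93

PV of 2-year annuity: £3.69 × [1 − (1+0.117)^−2] / 0.117 = 6.26096
Perpetuity value at year 2: £1.85 / 0.117 = 15.81197
PV of perpetuity: 15.81197 / (1+0.117)^2 = 12.67300
Total PV = 6.26096 + 12.67300 = 18.93396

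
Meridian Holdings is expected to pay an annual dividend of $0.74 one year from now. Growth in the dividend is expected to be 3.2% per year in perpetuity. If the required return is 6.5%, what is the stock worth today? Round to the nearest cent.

Growing perpetuity: P = D₁ / (r − g) = $0.7400 / (0.065 − 0.032) = $22.42

$22.42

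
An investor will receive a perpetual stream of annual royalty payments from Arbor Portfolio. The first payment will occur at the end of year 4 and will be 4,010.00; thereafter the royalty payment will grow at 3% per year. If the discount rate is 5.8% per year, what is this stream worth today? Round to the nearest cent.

Value at end of year 3: C₁ / (r − g) = 4,010.00 / (0.058 − 0.03) = 143,214.2857
Discount to today: PV = 143,214.2857 / (1 + 0.058)^3 = 143,214.2857 / 1.184287 = 120,928.69

120928.69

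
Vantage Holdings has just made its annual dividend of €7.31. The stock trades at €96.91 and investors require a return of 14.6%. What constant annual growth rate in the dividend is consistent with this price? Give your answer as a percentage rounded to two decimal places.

P = D₀(1+g)/(r−g) ⇒ P(r−g) = D₀(1+g) ⇒ g(P+D₀) = P·r − D₀
g = (P·r − D₀)/(P + D₀) = (€96.91×0.146 − €7.31) / (€96.91 + €7.31) = 0.065619

6.56%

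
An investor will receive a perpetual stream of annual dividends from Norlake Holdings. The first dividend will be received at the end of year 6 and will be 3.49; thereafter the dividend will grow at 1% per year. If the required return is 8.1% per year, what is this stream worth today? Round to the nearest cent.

33.30

Value at end of year 5: C₁ / (r − g) = 3.49 / (0.081 − 0.01) = 49.1549
Discount to today: PV = 49.1549 / (1 + 0.081)^5 = 49.1549 / 1.476143 = 33.30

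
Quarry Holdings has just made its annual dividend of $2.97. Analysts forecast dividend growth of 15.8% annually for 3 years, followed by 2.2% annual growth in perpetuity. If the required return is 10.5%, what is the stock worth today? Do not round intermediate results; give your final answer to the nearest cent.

$51.88

D_1 = 3.43926
D_2 = 3.98266
D_3 = 4.61192
Terminal value at year 3: TV = D_3×(1+g_2)/(r−g_2) = 4.71339/0.083 = 56.78779
P_0 = D_1/(1+r)^1 + D_2/(1+r)^2 + D_3/(1+r)^3 + TV/(1+r)^3
    = 3.11245 + 3.26174 + 3.41818 + 42.08895 = 51.88132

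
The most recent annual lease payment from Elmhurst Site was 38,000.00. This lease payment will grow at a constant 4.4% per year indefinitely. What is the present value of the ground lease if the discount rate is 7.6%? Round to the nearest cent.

D₁ = D₀ × (1 + g) = 38,000.00 × 1.044 = 39,672.0000
Growing perpetuity: P = D₁ / (r − g) = 39,672.0000 / (0.076 − 0.044) = 1,239,750.00

1239750.00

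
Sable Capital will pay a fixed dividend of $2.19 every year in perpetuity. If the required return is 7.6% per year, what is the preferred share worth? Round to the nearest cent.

Level perpetuity: PV = C / r = $2.19 / 0.076 = $28.82

$28.82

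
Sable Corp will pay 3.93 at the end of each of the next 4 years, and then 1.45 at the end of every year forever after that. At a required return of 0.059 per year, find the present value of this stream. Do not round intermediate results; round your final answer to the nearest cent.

PV of 4-year annuity: 3.93 × [1 − (1+0.059)^−4] / 0.059 = 13.64911
Perpetuity value at year 4: 1.45 / 0.059 = 24.57627
PV of perpetuity: 24.57627 / (1+0.059)^4 = 19.54034
Total PV = 13.64911 + 19.54034 = 33.18945

33.19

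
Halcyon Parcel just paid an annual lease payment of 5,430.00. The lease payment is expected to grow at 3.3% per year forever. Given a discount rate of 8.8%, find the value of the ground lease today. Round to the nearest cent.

D₁ = D₀ × (1 + g) = 5,430.00 × 1.033 = 5,609.1900
Growing perpetuity: P = D₁ / (r − g) = 5,609.1900 / (0.088 − 0.033) = 101,985.27

101985.27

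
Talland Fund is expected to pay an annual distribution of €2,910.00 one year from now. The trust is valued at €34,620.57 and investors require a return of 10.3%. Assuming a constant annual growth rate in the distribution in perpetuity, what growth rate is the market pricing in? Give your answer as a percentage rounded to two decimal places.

1.89%

P = D₁/(r−g) ⇒ g = r − D₁/P = 0.103 − €2,910.00/€34,620.57 = 0.018946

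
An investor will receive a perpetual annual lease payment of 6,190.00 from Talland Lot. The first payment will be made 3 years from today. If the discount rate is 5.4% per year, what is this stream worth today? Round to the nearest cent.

103184.79

Value at end of year 2: C / r = 6,190.00 / 0.054 = 114,629.6296
Discount to today: PV = 114,629.6296 / (1 + 0.054)^2 = 114,629.6296 / 1.110916 = 103,184.79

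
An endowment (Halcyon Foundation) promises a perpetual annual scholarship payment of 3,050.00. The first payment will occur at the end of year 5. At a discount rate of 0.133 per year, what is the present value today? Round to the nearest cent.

Value at end of year 4: C / r = 3,050.00 / 0.133 = 22,932.3308
Discount to today: PV = 22,932.3308 / (1 + 0.133)^4 = 22,932.3308 / 1.647857 = 13,916.45

13916.45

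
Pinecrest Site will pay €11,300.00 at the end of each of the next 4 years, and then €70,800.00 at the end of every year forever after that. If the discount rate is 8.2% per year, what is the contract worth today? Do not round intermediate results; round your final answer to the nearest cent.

PV of 4-year annuity: €11,300.00 × [1 − (1+0.082)^−4] / 0.082 = 37261.01950
Perpetuity value at year 4: €70,800.00 / 0.082 = 863414.63415
PV of perpetuity: 863414.63415 / (1+0.082)^4 = 629956.21106
Total PV = 37261.01950 + 629956.21106 = 667217.23057

€667217.23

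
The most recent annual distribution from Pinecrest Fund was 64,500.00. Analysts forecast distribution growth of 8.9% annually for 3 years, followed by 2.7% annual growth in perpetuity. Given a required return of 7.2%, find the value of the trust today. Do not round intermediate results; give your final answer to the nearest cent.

1742883.48

D_1 = 70240.50000
D_2 = 76491.90450
D_3 = 83299.68400
Terminal value at year 3: TV = D_3×(1+g_2)/(r−g_2) = 85548.77547/0.045 = 1901083.89930
P_0 = D_1/(1+r)^1 + D_2/(1+r)^2 + D_3/(1+r)^3 + TV/(1+r)^3
    = 65522.85448 + 66561.92960 + 67617.48258 + 1543181.21362 = 1742883.48028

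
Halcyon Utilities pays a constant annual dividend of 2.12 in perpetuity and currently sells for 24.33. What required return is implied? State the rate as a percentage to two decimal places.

8.71%

P = C/r ⇒ r = C/P = 2.12/24.33 = 0.087135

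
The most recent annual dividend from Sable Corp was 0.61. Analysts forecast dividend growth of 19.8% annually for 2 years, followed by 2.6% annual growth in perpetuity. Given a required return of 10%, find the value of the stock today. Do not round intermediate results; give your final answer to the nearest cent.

11.42

D_1 = 0.73078
D_2 = 0.87547
Terminal value at year 2: TV = D_2×(1+g_2)/(r−g_2) = 0.89824/0.074 = 12.13833
P_0 = D_1/(1+r)^1 + D_2/(1+r)^2 + TV/(1+r)^2
    = 0.66435 + 0.72353 + 10.03168 = 11.41956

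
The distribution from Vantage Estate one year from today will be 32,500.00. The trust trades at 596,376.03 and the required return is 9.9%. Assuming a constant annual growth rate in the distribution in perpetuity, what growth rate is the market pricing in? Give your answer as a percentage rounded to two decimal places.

P = D₁/(r−g) ⇒ g = r − D₁/P = 0.099 − 32,500.00/596,376.03 = 0.044504

4.45%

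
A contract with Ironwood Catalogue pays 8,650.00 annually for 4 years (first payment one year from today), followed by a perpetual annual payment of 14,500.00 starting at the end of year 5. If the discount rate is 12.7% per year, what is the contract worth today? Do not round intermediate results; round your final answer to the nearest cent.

96663.55

PV of 4-year annuity: 8,650.00 × [1 − (1+0.127)^−4] / 0.127 = 25890.38269
Perpetuity value at year 4: 14,500.00 / 0.127 = 114173.22835
PV of perpetuity: 114173.22835 / (1+0.127)^4 = 70773.16488
Total PV = 25890.38269 + 70773.16488 = 96663.54757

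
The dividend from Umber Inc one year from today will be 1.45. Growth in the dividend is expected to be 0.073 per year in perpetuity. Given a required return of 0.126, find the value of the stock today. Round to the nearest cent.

27.36

Growing perpetuity: P = D₁ / (r − g) = 1.4500 / (0.126 − 0.073) = 27.36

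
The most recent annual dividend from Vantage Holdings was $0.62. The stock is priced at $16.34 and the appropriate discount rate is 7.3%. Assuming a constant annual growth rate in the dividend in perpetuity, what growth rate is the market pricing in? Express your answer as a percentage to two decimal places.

P = D₀(1+g)/(r−g) ⇒ P(r−g) = D₀(1+g) ⇒ g(P+D₀) = P·r − D₀
g = (P·r − D₀)/(P + D₀) = ($16.34×0.073 − $0.62) / ($16.34 + $0.62) = 0.033775

3.38%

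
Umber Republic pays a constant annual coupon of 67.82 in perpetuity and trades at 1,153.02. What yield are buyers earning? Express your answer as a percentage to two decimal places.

5.88%

P = C/r ⇒ r = C/P = 67.82/1,153.02 = 0.058819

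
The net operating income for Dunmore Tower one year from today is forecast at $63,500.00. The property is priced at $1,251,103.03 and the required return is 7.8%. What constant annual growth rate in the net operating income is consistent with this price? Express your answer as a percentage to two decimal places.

2.72%

P = D₁/(r−g) ⇒ g = r − D₁/P = 0.078 − $63,500.00/$1,251,103.03 = 0.027245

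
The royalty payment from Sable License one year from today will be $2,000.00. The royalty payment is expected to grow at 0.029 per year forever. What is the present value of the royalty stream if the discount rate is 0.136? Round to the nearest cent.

$18691.59

Growing perpetuity: P = D₁ / (r − g) = $2,000.0000 / (0.136 − 0.029) = $18,691.59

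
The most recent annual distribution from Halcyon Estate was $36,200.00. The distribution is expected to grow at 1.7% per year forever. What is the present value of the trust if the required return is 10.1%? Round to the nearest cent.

D₁ = D₀ × (1 + g) = $36,200.00 × 1.017 = $36,815.4000
Growing perpetuity: P = D₁ / (r − g) = $36,815.4000 / (0.101 − 0.017) = $438,278.57

$438278.57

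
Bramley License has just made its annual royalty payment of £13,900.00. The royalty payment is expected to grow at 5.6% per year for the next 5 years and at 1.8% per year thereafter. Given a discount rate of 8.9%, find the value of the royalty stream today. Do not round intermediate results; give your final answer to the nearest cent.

D_1 = 14678.40000
D_2 = 15500.39040
D_3 = 16368.41226
D_4 = 17285.04335
D_5 = 18253.00578
Terminal value at year 5: TV = D_5×(1+g_2)/(r−g_2) = 18581.55988/0.071 = 261712.11099
P_0 = D_1/(1+r)^1 + D_2/(1+r)^2 + D_3/(1+r)^3 + D_4/(1+r)^4 + D_5/(1+r)^5 + TV/(1+r)^5
    = 13478.78788 + 13070.33976 + 12674.26886 + 12290.20011 + 11917.76980 + 170877.31910 = 234308.68551

£234308.69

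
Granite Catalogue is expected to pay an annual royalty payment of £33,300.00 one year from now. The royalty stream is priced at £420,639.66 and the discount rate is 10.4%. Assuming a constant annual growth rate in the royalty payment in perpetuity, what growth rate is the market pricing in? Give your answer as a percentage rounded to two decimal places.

P = D₁/(r−g) ⇒ g = r − D₁/P = 0.104 − £33,300.00/£420,639.66 = 0.024835

2.48%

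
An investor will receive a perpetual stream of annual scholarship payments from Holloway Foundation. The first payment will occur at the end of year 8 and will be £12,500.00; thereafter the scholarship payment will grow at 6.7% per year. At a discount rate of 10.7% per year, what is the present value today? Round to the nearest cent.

£153396.93

Value at end of year 7: C₁ / (r − g) = £12,500.00 / (0.107 − 0.067) = £312,500.0000
Discount to today: PV = £312,500.0000 / (1 + 0.107)^7 = £312,500.0000 / 2.037198 = £153,396.93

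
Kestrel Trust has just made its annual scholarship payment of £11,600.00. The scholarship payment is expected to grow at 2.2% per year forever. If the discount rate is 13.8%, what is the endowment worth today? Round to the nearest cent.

£102200.00

D₁ = D₀ × (1 + g) = £11,600.00 × 1.022 = £11,855.2000
Growing perpetuity: P = D₁ / (r − g) = £11,855.2000 / (0.138 − 0.022) = £102,200.00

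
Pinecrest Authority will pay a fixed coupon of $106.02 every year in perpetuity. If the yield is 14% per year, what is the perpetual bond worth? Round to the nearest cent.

Level perpetuity: PV = C / r = $106.02 / 0.14 = $757.29

$757.29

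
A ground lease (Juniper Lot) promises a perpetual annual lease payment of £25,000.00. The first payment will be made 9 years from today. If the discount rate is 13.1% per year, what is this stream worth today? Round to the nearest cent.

£71280.03

Value at end of year 8: C / r = £25,000.00 / 0.131 = £190,839.6947
Discount to today: PV = £190,839.6947 / (1 + 0.131)^8 = £190,839.6947 / 2.677323 = £71,280.03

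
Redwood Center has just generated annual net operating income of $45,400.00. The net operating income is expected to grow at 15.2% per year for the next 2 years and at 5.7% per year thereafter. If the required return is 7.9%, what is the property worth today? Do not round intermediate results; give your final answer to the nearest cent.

$2586618.05

D_1 = 52300.80000
D_2 = 60250.52160
Terminal value at year 2: TV = D_2×(1+g_2)/(r−g_2) = 63684.80133/0.022 = 2894763.69687
P_0 = D_1/(1+r)^1 + D_2/(1+r)^2 + TV/(1+r)^2
    = 48471.54773 + 51750.90175 + 2486395.59754 = 2586618.04701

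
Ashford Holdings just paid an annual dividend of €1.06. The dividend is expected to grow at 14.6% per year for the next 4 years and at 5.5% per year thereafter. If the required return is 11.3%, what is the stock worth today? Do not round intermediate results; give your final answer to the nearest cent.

D_1 = 1.21476
D_2 = 1.39211
D_3 = 1.59536
D_4 = 1.82829
Terminal value at year 4: TV = D_4×(1+g_2)/(r−g_2) = 1.92884/0.058 = 33.25591
P_0 = D_1/(1+r)^1 + D_2/(1+r)^2 + D_3/(1+r)^3 + D_4/(1+r)^4 + TV/(1+r)^4
    = 1.09143 + 1.12379 + 1.15711 + 1.19142 + 21.67146 = 26.23520

€26.24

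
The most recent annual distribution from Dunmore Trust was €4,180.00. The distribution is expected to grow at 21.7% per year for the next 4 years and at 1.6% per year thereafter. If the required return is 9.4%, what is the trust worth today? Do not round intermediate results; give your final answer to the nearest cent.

€105359.64

D_1 = 5087.06000
D_2 = 6190.95202
D_3 = 7534.38861
D_4 = 9169.35094
Terminal value at year 4: TV = D_4×(1+g_2)/(r−g_2) = 9316.06055/0.078 = 119436.67374
P_0 = D_1/(1+r)^1 + D_2/(1+r)^2 + D_3/(1+r)^3 + D_4/(1+r)^4 + TV/(1+r)^4
    = 4649.96344 + 5172.76554 + 5754.34704 + 6401.31659 + 83381.25201 = 105359.64462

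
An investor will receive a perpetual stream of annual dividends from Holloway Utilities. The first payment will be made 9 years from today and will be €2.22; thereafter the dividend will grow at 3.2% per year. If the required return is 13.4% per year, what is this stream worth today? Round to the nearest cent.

Value at end of year 8: C₁ / (r − g) = €2.22 / (0.134 − 0.032) = €21.7647
Discount to today: PV = €21.7647 / (1 + 0.134)^8 = €21.7647 / 2.734667 = €7.96

€7.96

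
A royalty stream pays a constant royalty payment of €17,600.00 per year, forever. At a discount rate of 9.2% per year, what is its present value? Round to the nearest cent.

€191304.35

Level perpetuity: PV = C / r = €17,600.00 / 0.092 = €191,304.35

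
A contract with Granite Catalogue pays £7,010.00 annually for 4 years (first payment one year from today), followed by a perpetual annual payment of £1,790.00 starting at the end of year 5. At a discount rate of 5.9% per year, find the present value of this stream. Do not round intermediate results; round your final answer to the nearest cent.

£48468.33

PV of 4-year annuity: £7,010.00 × [1 − (1+0.059)^−4] / 0.059 = 24346.11509
Perpetuity value at year 4: £1,790.00 / 0.059 = 30338.98305
PV of perpetuity: 30338.98305 / (1+0.059)^4 = 24122.21472
Total PV = 24346.11509 + 24122.21472 = 48468.32981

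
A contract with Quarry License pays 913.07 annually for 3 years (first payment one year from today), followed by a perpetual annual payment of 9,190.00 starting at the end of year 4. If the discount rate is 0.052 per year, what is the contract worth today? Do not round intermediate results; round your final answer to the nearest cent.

PV of 3-year annuity: 913.07 × [1 − (1+0.052)^−3] / 0.052 = 2477.22688
Perpetuity value at year 3: 9,190.00 / 0.052 = 176730.76923
PV of perpetuity: 176730.76923 / (1+0.052)^3 = 151797.61507
Total PV = 2477.22688 + 151797.61507 = 154274.84195

154274.84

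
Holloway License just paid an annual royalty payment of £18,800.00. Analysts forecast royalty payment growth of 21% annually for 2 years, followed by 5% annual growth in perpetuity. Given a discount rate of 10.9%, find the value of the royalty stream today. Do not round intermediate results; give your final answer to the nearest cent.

D_1 = 22748.00000
D_2 = 27525.08000
Terminal value at year 2: TV = D_2×(1+g_2)/(r−g_2) = 28901.33400/0.059 = 489853.11864
P_0 = D_1/(1+r)^1 + D_2/(1+r)^2 + TV/(1+r)^2
    = 20512.17313 + 22380.27907 + 398293.10205 = 441185.55425

£441185.55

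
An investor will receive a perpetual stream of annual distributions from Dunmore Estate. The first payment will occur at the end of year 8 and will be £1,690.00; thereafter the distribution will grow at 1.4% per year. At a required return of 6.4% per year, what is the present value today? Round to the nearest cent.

£21894.01

Value at end of year 7: C₁ / (r − g) = £1,690.00 / (0.064 − 0.014) = £33,800.0000
Discount to today: PV = £33,800.0000 / (1 + 0.064)^7 = £33,800.0000 / 1.543801 = £21,894.01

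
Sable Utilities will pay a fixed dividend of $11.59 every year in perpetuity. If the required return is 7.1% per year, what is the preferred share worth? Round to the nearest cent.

Level perpetuity: PV = C / r = $11.59 / 0.071 = $163.24

$163.24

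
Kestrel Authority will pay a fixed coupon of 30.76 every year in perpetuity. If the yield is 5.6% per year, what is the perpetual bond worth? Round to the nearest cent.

549.29

Level perpetuity: PV = C / r = 30.76 / 0.056 = 549.29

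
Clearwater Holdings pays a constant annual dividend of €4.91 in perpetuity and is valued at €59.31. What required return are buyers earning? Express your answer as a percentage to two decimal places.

8.28%

P = C/r ⇒ r = C/P = €4.91/€59.31 = 0.082785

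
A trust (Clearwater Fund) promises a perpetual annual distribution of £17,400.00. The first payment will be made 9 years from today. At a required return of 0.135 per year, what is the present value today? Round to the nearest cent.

£46800.29

Value at end of year 8: C / r = £17,400.00 / 0.135 = £128,888.8889
Discount to today: PV = £128,888.8889 / (1 + 0.135)^8 = £128,888.8889 / 2.754019 = £46,800.29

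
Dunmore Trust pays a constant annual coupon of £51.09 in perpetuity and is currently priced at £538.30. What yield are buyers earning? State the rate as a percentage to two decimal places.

P = C/r ⇒ r = C/P = £51.09/£538.30 = 0.094910

9.49%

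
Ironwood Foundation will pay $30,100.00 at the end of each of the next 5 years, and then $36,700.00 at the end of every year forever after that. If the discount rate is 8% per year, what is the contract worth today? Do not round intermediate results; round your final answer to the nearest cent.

$432398.11

PV of 5-year annuity: $30,100.00 × [1 − (1+0.08)^−5] / 0.08 = 120180.57212
Perpetuity value at year 5: $36,700.00 / 0.08 = 458750.00000
PV of perpetuity: 458750.00000 / (1+0.08)^5 = 312217.54164
Total PV = 120180.57212 + 312217.54164 = 432398.11376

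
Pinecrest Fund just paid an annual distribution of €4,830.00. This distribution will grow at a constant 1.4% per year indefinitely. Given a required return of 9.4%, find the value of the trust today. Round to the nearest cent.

€61220.25

D₁ = D₀ × (1 + g) = €4,830.00 × 1.014 = €4,897.6200
Growing perpetuity: P = D₁ / (r − g) = €4,897.6200 / (0.094 − 0.014) = €61,220.25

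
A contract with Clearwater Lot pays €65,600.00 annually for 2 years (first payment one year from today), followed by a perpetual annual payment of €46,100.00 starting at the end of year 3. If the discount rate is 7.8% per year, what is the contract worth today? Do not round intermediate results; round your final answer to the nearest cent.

€625894.89

PV of 2-year annuity: €65,600.00 × [1 − (1+0.078)^−2] / 0.078 = 117303.74052
Perpetuity value at year 2: €46,100.00 / 0.078 = 591025.64103
PV of perpetuity: 591025.64103 / (1+0.078)^2 = 508591.15264
Total PV = 117303.74052 + 508591.15264 = 625894.89316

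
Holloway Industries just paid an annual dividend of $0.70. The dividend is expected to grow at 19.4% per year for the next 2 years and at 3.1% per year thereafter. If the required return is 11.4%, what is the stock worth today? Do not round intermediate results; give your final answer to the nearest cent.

D_1 = 0.83580
D_2 = 0.99795
Terminal value at year 2: TV = D_2×(1+g_2)/(r−g_2) = 1.02888/0.083 = 12.39616
P_0 = D_1/(1+r)^1 + D_2/(1+r)^2 + TV/(1+r)^2
    = 0.75027 + 0.80415 + 9.98888 = 11.54330

$11.54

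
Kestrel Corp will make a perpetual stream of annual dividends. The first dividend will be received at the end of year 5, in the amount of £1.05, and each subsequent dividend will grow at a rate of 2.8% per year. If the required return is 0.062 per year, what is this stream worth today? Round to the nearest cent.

Value at end of year 4: C₁ / (r − g) = £1.05 / (0.062 − 0.028) = £30.8824
Discount to today: PV = £30.8824 / (1 + 0.062)^4 = £30.8824 / 1.272032 = £24.28

£24.28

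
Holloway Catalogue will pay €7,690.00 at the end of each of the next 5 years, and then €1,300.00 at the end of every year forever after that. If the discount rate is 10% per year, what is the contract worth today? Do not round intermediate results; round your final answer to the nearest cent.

PV of 5-year annuity: €7,690.00 × [1 − (1+0.1)^−5] / 0.1 = 29151.15026
Perpetuity value at year 5: €1,300.00 / 0.1 = 13000.00000
PV of perpetuity: 13000.00000 / (1+0.1)^5 = 8071.97720
Total PV = 29151.15026 + 8071.97720 = 37223.12746

€37223.13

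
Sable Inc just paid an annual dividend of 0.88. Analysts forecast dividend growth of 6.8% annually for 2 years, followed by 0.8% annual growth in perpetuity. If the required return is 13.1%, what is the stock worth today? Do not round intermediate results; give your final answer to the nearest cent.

D_1 = 0.93984
D_2 = 1.00375
Terminal value at year 2: TV = D_2×(1+g_2)/(r−g_2) = 1.01178/0.123 = 8.22585
P_0 = D_1/(1+r)^1 + D_2/(1+r)^2 + TV/(1+r)^2
    = 0.83098 + 0.78469 + 6.43066 = 8.04633

8.05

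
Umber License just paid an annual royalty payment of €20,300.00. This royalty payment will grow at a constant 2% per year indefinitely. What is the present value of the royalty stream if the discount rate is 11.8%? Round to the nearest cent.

D₁ = D₀ × (1 + g) = €20,300.00 × 1.02 = €20,706.0000
Growing perpetuity: P = D₁ / (r − g) = €20,706.0000 / (0.118 − 0.02) = €211,285.71

€211285.71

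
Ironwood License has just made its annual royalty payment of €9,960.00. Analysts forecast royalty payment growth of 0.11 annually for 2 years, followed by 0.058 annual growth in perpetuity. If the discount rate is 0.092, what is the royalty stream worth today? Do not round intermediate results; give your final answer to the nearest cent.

D_1 = 11055.60000
D_2 = 12271.71600
Terminal value at year 2: TV = D_2×(1+g_2)/(r−g_2) = 12983.47553/0.034 = 381866.92729
P_0 = D_1/(1+r)^1 + D_2/(1+r)^2 + TV/(1+r)^2
    = 10124.17582 + 10291.05784 + 320233.50583 = 340648.73950

€340648.74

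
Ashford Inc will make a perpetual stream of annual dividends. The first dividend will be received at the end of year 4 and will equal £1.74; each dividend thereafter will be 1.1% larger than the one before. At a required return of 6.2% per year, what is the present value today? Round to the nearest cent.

£28.48

Value at end of year 3: C₁ / (r − g) = £1.74 / (0.062 − 0.011) = £34.1176
Discount to today: PV = £34.1176 / (1 + 0.062)^3 = £34.1176 / 1.197770 = £28.48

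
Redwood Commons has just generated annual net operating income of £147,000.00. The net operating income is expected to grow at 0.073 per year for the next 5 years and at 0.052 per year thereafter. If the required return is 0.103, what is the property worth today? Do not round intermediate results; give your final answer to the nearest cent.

£3318860.95

D_1 = 157731.00000
D_2 = 169245.36300
D_3 = 181600.27450
D_4 = 194857.09454
D_5 = 209081.66244
Terminal value at year 5: TV = D_5×(1+g_2)/(r−g_2) = 219953.90889/0.051 = 4312821.74285
P_0 = D_1/(1+r)^1 + D_2/(1+r)^2 + D_3/(1+r)^3 + D_4/(1+r)^4 + D_5/(1+r)^5 + TV/(1+r)^5
    = 143001.81324 + 139112.37135 + 135328.71665 + 131647.97186 + 128067.33799 + 2641702.73665 = 3318860.94775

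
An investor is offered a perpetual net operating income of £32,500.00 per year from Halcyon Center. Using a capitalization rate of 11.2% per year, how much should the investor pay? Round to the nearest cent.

£290178.57

Level perpetuity: PV = C / r = £32,500.00 / 0.112 = £290,178.57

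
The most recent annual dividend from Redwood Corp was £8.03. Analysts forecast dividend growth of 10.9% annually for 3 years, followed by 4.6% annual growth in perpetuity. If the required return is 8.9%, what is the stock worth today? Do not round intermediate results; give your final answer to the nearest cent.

£231.28

D_1 = 8.90527
D_2 = 9.87594
D_3 = 10.95242
Terminal value at year 3: TV = D_3×(1+g_2)/(r−g_2) = 11.45623/0.043 = 266.42404
P_0 = D_1/(1+r)^1 + D_2/(1+r)^2 + D_3/(1+r)^3 + TV/(1+r)^3
    = 8.17747 + 8.32766 + 8.48060 + 206.29551 = 231.28124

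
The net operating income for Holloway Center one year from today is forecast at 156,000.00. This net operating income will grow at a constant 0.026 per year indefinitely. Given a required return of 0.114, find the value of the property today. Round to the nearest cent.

1772727.27

Growing perpetuity: P = D₁ / (r − g) = 156,000.0000 / (0.114 − 0.026) = 1,772,727.27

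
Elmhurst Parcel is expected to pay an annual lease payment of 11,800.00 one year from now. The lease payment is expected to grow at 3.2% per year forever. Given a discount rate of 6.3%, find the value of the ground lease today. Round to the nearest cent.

Growing perpetuity: P = D₁ / (r − g) = 11,800.0000 / (0.063 − 0.032) = 380,645.16

380645.16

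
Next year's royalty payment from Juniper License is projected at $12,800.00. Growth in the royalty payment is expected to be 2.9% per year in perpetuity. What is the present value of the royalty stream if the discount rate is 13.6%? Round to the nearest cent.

$119626.17

Growing perpetuity: P = D₁ / (r − g) = $12,800.0000 / (0.136 − 0.029) = $119,626.17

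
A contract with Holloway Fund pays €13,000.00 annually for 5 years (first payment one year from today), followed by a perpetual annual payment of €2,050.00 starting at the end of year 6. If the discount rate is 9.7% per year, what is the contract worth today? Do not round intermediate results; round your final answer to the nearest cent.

€62963.23

PV of 5-year annuity: €13,000.00 × [1 − (1+0.097)^−5] / 0.097 = 49660.24772
Perpetuity value at year 5: €2,050.00 / 0.097 = 21134.02062
PV of perpetuity: 21134.02062 / (1+0.097)^5 = 13302.98155
Total PV = 49660.24772 + 13302.98155 = 62963.22928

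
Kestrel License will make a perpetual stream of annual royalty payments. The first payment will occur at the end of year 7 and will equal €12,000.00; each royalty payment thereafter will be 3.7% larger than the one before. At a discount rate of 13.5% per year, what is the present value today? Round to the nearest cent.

€57276.97

Value at end of year 6: C₁ / (r − g) = €12,000.00 / (0.135 − 0.037) = €122,448.9796
Discount to today: PV = €122,448.9796 / (1 + 0.135)^6 = €122,448.9796 / 2.137840 = €57,276.97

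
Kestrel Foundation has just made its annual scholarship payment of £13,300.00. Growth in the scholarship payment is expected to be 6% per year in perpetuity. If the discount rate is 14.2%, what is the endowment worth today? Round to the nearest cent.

£171926.83

D₁ = D₀ × (1 + g) = £13,300.00 × 1.06 = £14,098.0000
Growing perpetuity: P = D₁ / (r − g) = £14,098.0000 / (0.142 − 0.06) = £171,926.83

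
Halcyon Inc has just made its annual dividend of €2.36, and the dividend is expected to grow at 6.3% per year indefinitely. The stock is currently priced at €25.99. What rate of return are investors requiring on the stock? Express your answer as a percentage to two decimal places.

D₁ = €2.36 × 1.063 = €2.5087
P = D₁/(r − g) ⇒ r = D₁/P + g = €2.5087/€25.99 + 0.063 = 0.096525 + 0.063 = 0.159525

15.95%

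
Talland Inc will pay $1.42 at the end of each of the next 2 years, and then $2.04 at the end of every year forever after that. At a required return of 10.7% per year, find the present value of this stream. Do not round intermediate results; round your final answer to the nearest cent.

PV of 2-year annuity: $1.42 × [1 − (1+0.107)^−2] / 0.107 = 2.44151
Perpetuity value at year 2: $2.04 / 0.107 = 19.06542
PV of perpetuity: 19.06542 / (1+0.107)^2 = 15.55791
Total PV = 2.44151 + 15.55791 = 17.99941

$18.00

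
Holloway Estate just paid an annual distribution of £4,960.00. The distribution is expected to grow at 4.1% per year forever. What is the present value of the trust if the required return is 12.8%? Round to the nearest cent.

D₁ = D₀ × (1 + g) = £4,960.00 × 1.041 = £5,163.3600
Growing perpetuity: P = D₁ / (r − g) = £5,163.3600 / (0.128 − 0.041) = £59,348.97

£59348.97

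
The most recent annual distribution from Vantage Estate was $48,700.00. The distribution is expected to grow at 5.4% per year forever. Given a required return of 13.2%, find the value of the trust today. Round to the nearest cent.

$658074.36

D₁ = D₀ × (1 + g) = $48,700.00 × 1.054 = $51,329.8000
Growing perpetuity: P = D₁ / (r − g) = $51,329.8000 / (0.132 − 0.054) = $658,074.36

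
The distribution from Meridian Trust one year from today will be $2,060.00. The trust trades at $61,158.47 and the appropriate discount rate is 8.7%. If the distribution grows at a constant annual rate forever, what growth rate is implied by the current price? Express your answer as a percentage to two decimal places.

5.33%

P = D₁/(r−g) ⇒ g = r − D₁/P = 0.087 − $2,060.00/$61,158.47 = 0.053317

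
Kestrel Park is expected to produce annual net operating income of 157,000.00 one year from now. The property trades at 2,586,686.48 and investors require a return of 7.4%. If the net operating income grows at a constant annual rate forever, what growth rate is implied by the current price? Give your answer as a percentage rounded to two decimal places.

1.33%

P = D₁/(r−g) ⇒ g = r − D₁/P = 0.074 − 157,000.00/2,586,686.48 = 0.013305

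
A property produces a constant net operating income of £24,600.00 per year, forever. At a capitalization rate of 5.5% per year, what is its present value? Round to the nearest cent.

Level perpetuity: PV = C / r = £24,600.00 / 0.055 = £447,272.73

£447272.73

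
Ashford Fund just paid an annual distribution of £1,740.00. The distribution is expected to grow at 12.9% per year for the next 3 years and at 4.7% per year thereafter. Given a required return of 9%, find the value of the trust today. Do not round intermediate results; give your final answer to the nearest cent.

D_1 = 1964.46000
D_2 = 2217.87534
D_3 = 2503.98126
Terminal value at year 3: TV = D_3×(1+g_2)/(r−g_2) = 2621.66838/0.043 = 60969.03205
P_0 = D_1/(1+r)^1 + D_2/(1+r)^2 + D_3/(1+r)^3 + TV/(1+r)^3
    = 1802.25688 + 1866.74130 + 1933.53296 + 47079.27934 = 52681.81049

£52681.81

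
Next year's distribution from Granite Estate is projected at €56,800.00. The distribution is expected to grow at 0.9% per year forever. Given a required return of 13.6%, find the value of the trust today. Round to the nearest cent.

Growing perpetuity: P = D₁ / (r − g) = €56,800.0000 / (0.136 − 0.009) = €447,244.09

€447244.09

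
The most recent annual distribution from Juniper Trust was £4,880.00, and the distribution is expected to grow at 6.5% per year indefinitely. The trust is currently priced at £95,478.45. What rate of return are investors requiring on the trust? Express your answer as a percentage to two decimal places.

11.94%

D₁ = £4,880.00 × 1.065 = £5,197.2000
P = D₁/(r − g) ⇒ r = D₁/P + g = £5,197.2000/£95,478.45 + 0.065 = 0.054433 + 0.065 = 0.119433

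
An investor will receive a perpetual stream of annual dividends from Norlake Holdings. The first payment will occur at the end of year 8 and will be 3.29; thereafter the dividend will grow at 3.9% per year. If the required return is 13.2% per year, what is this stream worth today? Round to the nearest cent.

14.85

Value at end of year 7: C₁ / (r − g) = 3.29 / (0.132 − 0.039) = 35.3763
Discount to today: PV = 35.3763 / (1 + 0.132)^7 = 35.3763 / 2.381908 = 14.85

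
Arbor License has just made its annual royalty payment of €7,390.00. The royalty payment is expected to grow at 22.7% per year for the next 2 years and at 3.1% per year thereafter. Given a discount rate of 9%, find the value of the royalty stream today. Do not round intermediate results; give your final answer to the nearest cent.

D_1 = 9067.53000
D_2 = 11125.85931
Terminal value at year 2: TV = D_2×(1+g_2)/(r−g_2) = 11470.76095/0.059 = 194419.67710
P_0 = D_1/(1+r)^1 + D_2/(1+r)^2 + TV/(1+r)^2
    = 8318.83486 + 9364.41319 + 163639.15251 = 181322.40056

€181322.40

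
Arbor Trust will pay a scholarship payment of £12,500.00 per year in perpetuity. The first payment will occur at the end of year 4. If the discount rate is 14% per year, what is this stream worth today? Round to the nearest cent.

Value at end of year 3: C / r = £12,500.00 / 0.14 = £89,285.7143
Discount to today: PV = £89,285.7143 / (1 + 0.14)^3 = £89,285.7143 / 1.481544 = £60,265.31

£60265.31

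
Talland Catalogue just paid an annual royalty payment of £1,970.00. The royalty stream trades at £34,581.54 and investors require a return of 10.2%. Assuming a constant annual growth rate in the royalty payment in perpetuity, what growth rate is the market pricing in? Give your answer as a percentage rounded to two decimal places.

P = D₀(1+g)/(r−g) ⇒ P(r−g) = D₀(1+g) ⇒ g(P+D₀) = P·r − D₀
g = (P·r − D₀)/(P + D₀) = (£34,581.54×0.102 − £1,970.00) / (£34,581.54 + £1,970.00) = 0.042606

4.26%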